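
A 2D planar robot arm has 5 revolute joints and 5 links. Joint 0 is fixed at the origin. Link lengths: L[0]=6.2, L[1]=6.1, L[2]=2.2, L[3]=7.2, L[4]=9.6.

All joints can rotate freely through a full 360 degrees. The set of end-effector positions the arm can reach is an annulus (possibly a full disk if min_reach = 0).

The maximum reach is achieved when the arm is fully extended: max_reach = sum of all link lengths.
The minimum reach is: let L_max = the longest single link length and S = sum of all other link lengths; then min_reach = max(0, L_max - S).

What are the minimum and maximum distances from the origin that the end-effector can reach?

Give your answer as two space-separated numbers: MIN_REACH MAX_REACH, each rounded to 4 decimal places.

Answer: 0.0000 31.3000

Derivation:
Link lengths: [6.2, 6.1, 2.2, 7.2, 9.6]
max_reach = 6.2 + 6.1 + 2.2 + 7.2 + 9.6 = 31.3
L_max = max([6.2, 6.1, 2.2, 7.2, 9.6]) = 9.6
S (sum of others) = 31.3 - 9.6 = 21.7
min_reach = max(0, 9.6 - 21.7) = max(0, -12.1) = 0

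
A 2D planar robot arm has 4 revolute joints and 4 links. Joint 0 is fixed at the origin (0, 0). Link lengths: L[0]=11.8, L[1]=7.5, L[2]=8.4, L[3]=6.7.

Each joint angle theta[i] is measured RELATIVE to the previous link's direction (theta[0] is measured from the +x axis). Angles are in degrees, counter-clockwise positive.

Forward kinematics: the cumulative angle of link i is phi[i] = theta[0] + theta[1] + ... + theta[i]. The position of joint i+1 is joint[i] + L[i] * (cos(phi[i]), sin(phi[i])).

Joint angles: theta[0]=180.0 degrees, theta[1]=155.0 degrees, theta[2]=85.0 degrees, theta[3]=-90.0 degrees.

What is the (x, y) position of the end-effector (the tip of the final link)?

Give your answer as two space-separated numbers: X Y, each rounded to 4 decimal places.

joint[0] = (0.0000, 0.0000)  (base)
link 0: phi[0] = 180 = 180 deg
  cos(180 deg) = -1.0000, sin(180 deg) = 0.0000
  joint[1] = (0.0000, 0.0000) + 11.8 * (-1.0000, 0.0000) = (0.0000 + -11.8000, 0.0000 + 0.0000) = (-11.8000, 0.0000)
link 1: phi[1] = 180 + 155 = 335 deg
  cos(335 deg) = 0.9063, sin(335 deg) = -0.4226
  joint[2] = (-11.8000, 0.0000) + 7.5 * (0.9063, -0.4226) = (-11.8000 + 6.7973, 0.0000 + -3.1696) = (-5.0027, -3.1696)
link 2: phi[2] = 180 + 155 + 85 = 420 deg
  cos(420 deg) = 0.5000, sin(420 deg) = 0.8660
  joint[3] = (-5.0027, -3.1696) + 8.4 * (0.5000, 0.8660) = (-5.0027 + 4.2000, -3.1696 + 7.2746) = (-0.8027, 4.1050)
link 3: phi[3] = 180 + 155 + 85 + -90 = 330 deg
  cos(330 deg) = 0.8660, sin(330 deg) = -0.5000
  joint[4] = (-0.8027, 4.1050) + 6.7 * (0.8660, -0.5000) = (-0.8027 + 5.8024, 4.1050 + -3.3500) = (4.9997, 0.7550)
End effector: (4.9997, 0.7550)

Answer: 4.9997 0.7550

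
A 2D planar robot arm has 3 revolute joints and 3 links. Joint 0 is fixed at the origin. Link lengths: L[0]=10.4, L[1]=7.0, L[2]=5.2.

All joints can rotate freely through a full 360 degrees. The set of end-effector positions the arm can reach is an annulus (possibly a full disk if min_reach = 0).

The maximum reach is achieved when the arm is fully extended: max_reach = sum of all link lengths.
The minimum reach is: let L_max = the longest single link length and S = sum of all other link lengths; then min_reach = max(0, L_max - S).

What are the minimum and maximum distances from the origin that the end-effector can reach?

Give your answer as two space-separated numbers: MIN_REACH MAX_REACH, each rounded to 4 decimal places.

Answer: 0.0000 22.6000

Derivation:
Link lengths: [10.4, 7.0, 5.2]
max_reach = 10.4 + 7 + 5.2 = 22.6
L_max = max([10.4, 7.0, 5.2]) = 10.4
S (sum of others) = 22.6 - 10.4 = 12.2
min_reach = max(0, 10.4 - 12.2) = max(0, -1.8) = 0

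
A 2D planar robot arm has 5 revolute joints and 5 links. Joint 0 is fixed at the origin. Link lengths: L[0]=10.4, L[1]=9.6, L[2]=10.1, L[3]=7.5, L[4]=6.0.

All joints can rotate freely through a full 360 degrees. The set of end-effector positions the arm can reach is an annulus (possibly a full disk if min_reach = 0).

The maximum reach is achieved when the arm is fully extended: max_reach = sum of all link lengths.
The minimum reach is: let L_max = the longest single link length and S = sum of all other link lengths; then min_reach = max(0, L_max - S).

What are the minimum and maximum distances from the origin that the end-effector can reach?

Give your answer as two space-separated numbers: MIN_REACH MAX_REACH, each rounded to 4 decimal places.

Answer: 0.0000 43.6000

Derivation:
Link lengths: [10.4, 9.6, 10.1, 7.5, 6.0]
max_reach = 10.4 + 9.6 + 10.1 + 7.5 + 6 = 43.6
L_max = max([10.4, 9.6, 10.1, 7.5, 6.0]) = 10.4
S (sum of others) = 43.6 - 10.4 = 33.2
min_reach = max(0, 10.4 - 33.2) = max(0, -22.8) = 0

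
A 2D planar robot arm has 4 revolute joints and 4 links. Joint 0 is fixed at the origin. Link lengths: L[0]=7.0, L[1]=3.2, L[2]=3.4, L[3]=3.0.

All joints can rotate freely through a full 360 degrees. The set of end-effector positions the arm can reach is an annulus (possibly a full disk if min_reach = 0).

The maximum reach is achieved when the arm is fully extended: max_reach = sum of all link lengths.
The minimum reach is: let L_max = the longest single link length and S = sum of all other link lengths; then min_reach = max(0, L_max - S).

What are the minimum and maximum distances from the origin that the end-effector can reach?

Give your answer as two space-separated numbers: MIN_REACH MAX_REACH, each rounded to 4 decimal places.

Answer: 0.0000 16.6000

Derivation:
Link lengths: [7.0, 3.2, 3.4, 3.0]
max_reach = 7 + 3.2 + 3.4 + 3 = 16.6
L_max = max([7.0, 3.2, 3.4, 3.0]) = 7
S (sum of others) = 16.6 - 7 = 9.6
min_reach = max(0, 7 - 9.6) = max(0, -2.6) = 0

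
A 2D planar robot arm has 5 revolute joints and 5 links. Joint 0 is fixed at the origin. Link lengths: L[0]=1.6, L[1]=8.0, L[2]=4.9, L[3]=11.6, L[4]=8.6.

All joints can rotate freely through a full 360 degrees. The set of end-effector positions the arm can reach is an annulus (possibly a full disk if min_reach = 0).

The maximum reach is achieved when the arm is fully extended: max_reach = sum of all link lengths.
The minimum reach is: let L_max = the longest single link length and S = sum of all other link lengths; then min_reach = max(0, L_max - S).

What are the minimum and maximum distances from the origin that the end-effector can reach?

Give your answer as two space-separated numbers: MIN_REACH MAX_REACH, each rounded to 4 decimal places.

Answer: 0.0000 34.7000

Derivation:
Link lengths: [1.6, 8.0, 4.9, 11.6, 8.6]
max_reach = 1.6 + 8 + 4.9 + 11.6 + 8.6 = 34.7
L_max = max([1.6, 8.0, 4.9, 11.6, 8.6]) = 11.6
S (sum of others) = 34.7 - 11.6 = 23.1
min_reach = max(0, 11.6 - 23.1) = max(0, -11.5) = 0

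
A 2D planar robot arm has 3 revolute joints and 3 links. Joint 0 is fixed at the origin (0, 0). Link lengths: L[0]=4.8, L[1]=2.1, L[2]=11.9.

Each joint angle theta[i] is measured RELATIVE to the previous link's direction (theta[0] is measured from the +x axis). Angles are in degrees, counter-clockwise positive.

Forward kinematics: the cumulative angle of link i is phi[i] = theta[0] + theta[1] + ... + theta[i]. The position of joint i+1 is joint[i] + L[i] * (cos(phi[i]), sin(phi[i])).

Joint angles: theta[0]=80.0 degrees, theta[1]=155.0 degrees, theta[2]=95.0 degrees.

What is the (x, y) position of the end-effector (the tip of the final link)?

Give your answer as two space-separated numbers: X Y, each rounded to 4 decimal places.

Answer: 9.9347 -2.9431

Derivation:
joint[0] = (0.0000, 0.0000)  (base)
link 0: phi[0] = 80 = 80 deg
  cos(80 deg) = 0.1736, sin(80 deg) = 0.9848
  joint[1] = (0.0000, 0.0000) + 4.8 * (0.1736, 0.9848) = (0.0000 + 0.8335, 0.0000 + 4.7271) = (0.8335, 4.7271)
link 1: phi[1] = 80 + 155 = 235 deg
  cos(235 deg) = -0.5736, sin(235 deg) = -0.8192
  joint[2] = (0.8335, 4.7271) + 2.1 * (-0.5736, -0.8192) = (0.8335 + -1.2045, 4.7271 + -1.7202) = (-0.3710, 3.0069)
link 2: phi[2] = 80 + 155 + 95 = 330 deg
  cos(330 deg) = 0.8660, sin(330 deg) = -0.5000
  joint[3] = (-0.3710, 3.0069) + 11.9 * (0.8660, -0.5000) = (-0.3710 + 10.3057, 3.0069 + -5.9500) = (9.9347, -2.9431)
End effector: (9.9347, -2.9431)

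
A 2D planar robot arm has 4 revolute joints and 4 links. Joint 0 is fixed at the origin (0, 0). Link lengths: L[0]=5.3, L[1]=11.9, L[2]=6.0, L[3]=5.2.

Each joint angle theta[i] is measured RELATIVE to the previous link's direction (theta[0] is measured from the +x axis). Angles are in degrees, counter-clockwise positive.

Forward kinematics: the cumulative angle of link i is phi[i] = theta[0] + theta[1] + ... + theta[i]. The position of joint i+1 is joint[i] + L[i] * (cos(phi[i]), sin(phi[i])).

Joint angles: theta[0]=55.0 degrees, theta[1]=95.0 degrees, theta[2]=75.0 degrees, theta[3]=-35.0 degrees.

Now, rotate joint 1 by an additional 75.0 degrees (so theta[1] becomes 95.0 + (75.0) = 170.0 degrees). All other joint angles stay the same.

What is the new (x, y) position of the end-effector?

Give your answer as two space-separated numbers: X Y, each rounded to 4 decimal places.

joint[0] = (0.0000, 0.0000)  (base)
link 0: phi[0] = 55 = 55 deg
  cos(55 deg) = 0.5736, sin(55 deg) = 0.8192
  joint[1] = (0.0000, 0.0000) + 5.3 * (0.5736, 0.8192) = (0.0000 + 3.0400, 0.0000 + 4.3415) = (3.0400, 4.3415)
link 1: phi[1] = 55 + 170 = 225 deg
  cos(225 deg) = -0.7071, sin(225 deg) = -0.7071
  joint[2] = (3.0400, 4.3415) + 11.9 * (-0.7071, -0.7071) = (3.0400 + -8.4146, 4.3415 + -8.4146) = (-5.3746, -4.0731)
link 2: phi[2] = 55 + 170 + 75 = 300 deg
  cos(300 deg) = 0.5000, sin(300 deg) = -0.8660
  joint[3] = (-5.3746, -4.0731) + 6 * (0.5000, -0.8660) = (-5.3746 + 3.0000, -4.0731 + -5.1962) = (-2.3746, -9.2692)
link 3: phi[3] = 55 + 170 + 75 + -35 = 265 deg
  cos(265 deg) = -0.0872, sin(265 deg) = -0.9962
  joint[4] = (-2.3746, -9.2692) + 5.2 * (-0.0872, -0.9962) = (-2.3746 + -0.4532, -9.2692 + -5.1802) = (-2.8278, -14.4494)
End effector: (-2.8278, -14.4494)

Answer: -2.8278 -14.4494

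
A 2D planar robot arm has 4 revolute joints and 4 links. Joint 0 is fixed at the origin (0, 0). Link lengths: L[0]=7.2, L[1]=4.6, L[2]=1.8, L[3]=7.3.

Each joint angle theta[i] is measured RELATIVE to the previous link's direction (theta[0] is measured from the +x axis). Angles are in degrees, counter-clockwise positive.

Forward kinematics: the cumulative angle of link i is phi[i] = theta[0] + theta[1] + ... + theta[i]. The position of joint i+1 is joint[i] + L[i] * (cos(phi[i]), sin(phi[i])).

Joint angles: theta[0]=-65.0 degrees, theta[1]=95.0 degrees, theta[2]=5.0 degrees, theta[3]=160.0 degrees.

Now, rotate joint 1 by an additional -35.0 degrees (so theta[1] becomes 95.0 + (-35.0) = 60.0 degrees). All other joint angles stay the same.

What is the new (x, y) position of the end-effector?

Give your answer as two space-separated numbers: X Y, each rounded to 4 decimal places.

joint[0] = (0.0000, 0.0000)  (base)
link 0: phi[0] = -65 = -65 deg
  cos(-65 deg) = 0.4226, sin(-65 deg) = -0.9063
  joint[1] = (0.0000, 0.0000) + 7.2 * (0.4226, -0.9063) = (0.0000 + 3.0429, 0.0000 + -6.5254) = (3.0429, -6.5254)
link 1: phi[1] = -65 + 60 = -5 deg
  cos(-5 deg) = 0.9962, sin(-5 deg) = -0.0872
  joint[2] = (3.0429, -6.5254) + 4.6 * (0.9962, -0.0872) = (3.0429 + 4.5825, -6.5254 + -0.4009) = (7.6253, -6.9263)
link 2: phi[2] = -65 + 60 + 5 = 0 deg
  cos(0 deg) = 1.0000, sin(0 deg) = 0.0000
  joint[3] = (7.6253, -6.9263) + 1.8 * (1.0000, 0.0000) = (7.6253 + 1.8000, -6.9263 + 0.0000) = (9.4253, -6.9263)
link 3: phi[3] = -65 + 60 + 5 + 160 = 160 deg
  cos(160 deg) = -0.9397, sin(160 deg) = 0.3420
  joint[4] = (9.4253, -6.9263) + 7.3 * (-0.9397, 0.3420) = (9.4253 + -6.8598, -6.9263 + 2.4967) = (2.5656, -4.4296)
End effector: (2.5656, -4.4296)

Answer: 2.5656 -4.4296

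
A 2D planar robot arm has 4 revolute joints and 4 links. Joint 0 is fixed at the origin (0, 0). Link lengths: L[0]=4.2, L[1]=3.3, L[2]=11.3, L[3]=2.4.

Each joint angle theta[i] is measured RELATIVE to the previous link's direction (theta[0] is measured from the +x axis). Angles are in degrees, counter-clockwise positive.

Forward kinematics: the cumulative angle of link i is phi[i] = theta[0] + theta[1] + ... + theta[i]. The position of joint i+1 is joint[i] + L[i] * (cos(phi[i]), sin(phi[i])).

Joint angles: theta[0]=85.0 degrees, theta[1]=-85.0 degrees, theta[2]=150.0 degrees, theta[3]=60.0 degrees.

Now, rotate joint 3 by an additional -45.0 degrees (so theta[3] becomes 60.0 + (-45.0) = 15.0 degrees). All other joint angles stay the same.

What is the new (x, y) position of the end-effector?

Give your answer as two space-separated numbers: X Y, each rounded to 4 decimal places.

Answer: -8.4383 10.4552

Derivation:
joint[0] = (0.0000, 0.0000)  (base)
link 0: phi[0] = 85 = 85 deg
  cos(85 deg) = 0.0872, sin(85 deg) = 0.9962
  joint[1] = (0.0000, 0.0000) + 4.2 * (0.0872, 0.9962) = (0.0000 + 0.3661, 0.0000 + 4.1840) = (0.3661, 4.1840)
link 1: phi[1] = 85 + -85 = 0 deg
  cos(0 deg) = 1.0000, sin(0 deg) = 0.0000
  joint[2] = (0.3661, 4.1840) + 3.3 * (1.0000, 0.0000) = (0.3661 + 3.3000, 4.1840 + 0.0000) = (3.6661, 4.1840)
link 2: phi[2] = 85 + -85 + 150 = 150 deg
  cos(150 deg) = -0.8660, sin(150 deg) = 0.5000
  joint[3] = (3.6661, 4.1840) + 11.3 * (-0.8660, 0.5000) = (3.6661 + -9.7861, 4.1840 + 5.6500) = (-6.1200, 9.8340)
link 3: phi[3] = 85 + -85 + 150 + 15 = 165 deg
  cos(165 deg) = -0.9659, sin(165 deg) = 0.2588
  joint[4] = (-6.1200, 9.8340) + 2.4 * (-0.9659, 0.2588) = (-6.1200 + -2.3182, 9.8340 + 0.6212) = (-8.4383, 10.4552)
End effector: (-8.4383, 10.4552)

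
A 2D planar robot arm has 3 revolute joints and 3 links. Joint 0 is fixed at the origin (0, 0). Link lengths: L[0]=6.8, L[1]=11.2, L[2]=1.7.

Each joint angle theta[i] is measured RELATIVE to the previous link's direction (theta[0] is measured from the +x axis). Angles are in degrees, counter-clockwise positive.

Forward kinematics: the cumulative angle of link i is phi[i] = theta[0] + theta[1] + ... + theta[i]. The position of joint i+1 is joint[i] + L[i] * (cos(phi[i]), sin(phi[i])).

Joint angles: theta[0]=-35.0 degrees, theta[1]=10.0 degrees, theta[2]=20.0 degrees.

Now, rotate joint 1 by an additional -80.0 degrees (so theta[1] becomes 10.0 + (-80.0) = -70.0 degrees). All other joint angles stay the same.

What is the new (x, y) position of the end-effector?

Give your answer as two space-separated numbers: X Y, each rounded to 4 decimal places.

Answer: 2.8196 -16.4122

Derivation:
joint[0] = (0.0000, 0.0000)  (base)
link 0: phi[0] = -35 = -35 deg
  cos(-35 deg) = 0.8192, sin(-35 deg) = -0.5736
  joint[1] = (0.0000, 0.0000) + 6.8 * (0.8192, -0.5736) = (0.0000 + 5.5702, 0.0000 + -3.9003) = (5.5702, -3.9003)
link 1: phi[1] = -35 + -70 = -105 deg
  cos(-105 deg) = -0.2588, sin(-105 deg) = -0.9659
  joint[2] = (5.5702, -3.9003) + 11.2 * (-0.2588, -0.9659) = (5.5702 + -2.8988, -3.9003 + -10.8184) = (2.6715, -14.7187)
link 2: phi[2] = -35 + -70 + 20 = -85 deg
  cos(-85 deg) = 0.0872, sin(-85 deg) = -0.9962
  joint[3] = (2.6715, -14.7187) + 1.7 * (0.0872, -0.9962) = (2.6715 + 0.1482, -14.7187 + -1.6935) = (2.8196, -16.4122)
End effector: (2.8196, -16.4122)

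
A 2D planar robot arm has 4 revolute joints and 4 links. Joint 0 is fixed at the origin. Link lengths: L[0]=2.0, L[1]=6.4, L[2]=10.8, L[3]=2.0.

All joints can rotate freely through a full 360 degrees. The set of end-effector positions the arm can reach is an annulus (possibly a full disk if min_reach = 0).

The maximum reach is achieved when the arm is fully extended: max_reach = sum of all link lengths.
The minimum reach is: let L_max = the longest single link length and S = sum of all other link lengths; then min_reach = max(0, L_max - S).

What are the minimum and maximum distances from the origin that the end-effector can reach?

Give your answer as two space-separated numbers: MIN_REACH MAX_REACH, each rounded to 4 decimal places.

Link lengths: [2.0, 6.4, 10.8, 2.0]
max_reach = 2 + 6.4 + 10.8 + 2 = 21.2
L_max = max([2.0, 6.4, 10.8, 2.0]) = 10.8
S (sum of others) = 21.2 - 10.8 = 10.4
min_reach = max(0, 10.8 - 10.4) = max(0, 0.4) = 0.4

Answer: 0.4000 21.2000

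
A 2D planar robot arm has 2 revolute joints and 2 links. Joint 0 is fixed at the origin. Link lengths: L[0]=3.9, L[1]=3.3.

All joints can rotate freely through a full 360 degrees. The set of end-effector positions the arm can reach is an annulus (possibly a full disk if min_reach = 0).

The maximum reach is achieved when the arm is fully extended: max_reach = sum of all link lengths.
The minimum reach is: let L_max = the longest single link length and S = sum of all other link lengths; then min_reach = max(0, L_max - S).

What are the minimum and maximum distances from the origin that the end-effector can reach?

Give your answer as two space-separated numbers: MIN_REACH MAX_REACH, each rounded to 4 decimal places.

Answer: 0.6000 7.2000

Derivation:
Link lengths: [3.9, 3.3]
max_reach = 3.9 + 3.3 = 7.2
L_max = max([3.9, 3.3]) = 3.9
S (sum of others) = 7.2 - 3.9 = 3.3
min_reach = max(0, 3.9 - 3.3) = max(0, 0.6) = 0.6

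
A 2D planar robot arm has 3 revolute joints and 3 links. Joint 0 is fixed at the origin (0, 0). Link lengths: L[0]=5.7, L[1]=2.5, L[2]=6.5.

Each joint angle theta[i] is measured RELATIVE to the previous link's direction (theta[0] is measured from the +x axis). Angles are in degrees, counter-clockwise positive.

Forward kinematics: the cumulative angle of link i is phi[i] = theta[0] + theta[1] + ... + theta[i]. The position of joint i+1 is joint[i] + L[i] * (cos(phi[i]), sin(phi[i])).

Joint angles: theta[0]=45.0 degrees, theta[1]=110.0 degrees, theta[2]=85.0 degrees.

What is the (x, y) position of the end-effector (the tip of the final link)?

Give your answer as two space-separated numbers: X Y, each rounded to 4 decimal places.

Answer: -1.4853 -0.5421

Derivation:
joint[0] = (0.0000, 0.0000)  (base)
link 0: phi[0] = 45 = 45 deg
  cos(45 deg) = 0.7071, sin(45 deg) = 0.7071
  joint[1] = (0.0000, 0.0000) + 5.7 * (0.7071, 0.7071) = (0.0000 + 4.0305, 0.0000 + 4.0305) = (4.0305, 4.0305)
link 1: phi[1] = 45 + 110 = 155 deg
  cos(155 deg) = -0.9063, sin(155 deg) = 0.4226
  joint[2] = (4.0305, 4.0305) + 2.5 * (-0.9063, 0.4226) = (4.0305 + -2.2658, 4.0305 + 1.0565) = (1.7647, 5.0871)
link 2: phi[2] = 45 + 110 + 85 = 240 deg
  cos(240 deg) = -0.5000, sin(240 deg) = -0.8660
  joint[3] = (1.7647, 5.0871) + 6.5 * (-0.5000, -0.8660) = (1.7647 + -3.2500, 5.0871 + -5.6292) = (-1.4853, -0.5421)
End effector: (-1.4853, -0.5421)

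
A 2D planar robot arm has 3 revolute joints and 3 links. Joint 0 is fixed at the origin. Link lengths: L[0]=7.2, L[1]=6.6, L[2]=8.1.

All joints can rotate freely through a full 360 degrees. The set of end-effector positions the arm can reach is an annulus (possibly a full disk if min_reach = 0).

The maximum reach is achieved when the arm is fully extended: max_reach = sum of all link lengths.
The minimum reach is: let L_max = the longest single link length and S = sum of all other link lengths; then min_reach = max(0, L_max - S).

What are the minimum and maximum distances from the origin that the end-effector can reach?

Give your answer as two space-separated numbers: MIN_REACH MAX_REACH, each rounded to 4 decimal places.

Link lengths: [7.2, 6.6, 8.1]
max_reach = 7.2 + 6.6 + 8.1 = 21.9
L_max = max([7.2, 6.6, 8.1]) = 8.1
S (sum of others) = 21.9 - 8.1 = 13.8
min_reach = max(0, 8.1 - 13.8) = max(0, -5.7) = 0

Answer: 0.0000 21.9000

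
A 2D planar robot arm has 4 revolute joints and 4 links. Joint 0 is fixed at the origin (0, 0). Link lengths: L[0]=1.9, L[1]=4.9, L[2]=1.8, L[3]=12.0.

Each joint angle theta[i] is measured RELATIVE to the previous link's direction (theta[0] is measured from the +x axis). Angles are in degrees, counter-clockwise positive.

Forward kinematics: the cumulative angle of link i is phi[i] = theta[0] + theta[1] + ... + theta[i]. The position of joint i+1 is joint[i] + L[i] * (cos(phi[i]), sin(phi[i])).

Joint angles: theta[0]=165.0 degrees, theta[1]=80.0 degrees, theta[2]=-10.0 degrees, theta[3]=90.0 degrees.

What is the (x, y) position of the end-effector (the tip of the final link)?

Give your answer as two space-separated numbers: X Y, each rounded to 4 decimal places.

Answer: 4.8913 -12.3065

Derivation:
joint[0] = (0.0000, 0.0000)  (base)
link 0: phi[0] = 165 = 165 deg
  cos(165 deg) = -0.9659, sin(165 deg) = 0.2588
  joint[1] = (0.0000, 0.0000) + 1.9 * (-0.9659, 0.2588) = (0.0000 + -1.8353, 0.0000 + 0.4918) = (-1.8353, 0.4918)
link 1: phi[1] = 165 + 80 = 245 deg
  cos(245 deg) = -0.4226, sin(245 deg) = -0.9063
  joint[2] = (-1.8353, 0.4918) + 4.9 * (-0.4226, -0.9063) = (-1.8353 + -2.0708, 0.4918 + -4.4409) = (-3.9061, -3.9492)
link 2: phi[2] = 165 + 80 + -10 = 235 deg
  cos(235 deg) = -0.5736, sin(235 deg) = -0.8192
  joint[3] = (-3.9061, -3.9492) + 1.8 * (-0.5736, -0.8192) = (-3.9061 + -1.0324, -3.9492 + -1.4745) = (-4.9385, -5.4236)
link 3: phi[3] = 165 + 80 + -10 + 90 = 325 deg
  cos(325 deg) = 0.8192, sin(325 deg) = -0.5736
  joint[4] = (-4.9385, -5.4236) + 12 * (0.8192, -0.5736) = (-4.9385 + 9.8298, -5.4236 + -6.8829) = (4.8913, -12.3065)
End effector: (4.8913, -12.3065)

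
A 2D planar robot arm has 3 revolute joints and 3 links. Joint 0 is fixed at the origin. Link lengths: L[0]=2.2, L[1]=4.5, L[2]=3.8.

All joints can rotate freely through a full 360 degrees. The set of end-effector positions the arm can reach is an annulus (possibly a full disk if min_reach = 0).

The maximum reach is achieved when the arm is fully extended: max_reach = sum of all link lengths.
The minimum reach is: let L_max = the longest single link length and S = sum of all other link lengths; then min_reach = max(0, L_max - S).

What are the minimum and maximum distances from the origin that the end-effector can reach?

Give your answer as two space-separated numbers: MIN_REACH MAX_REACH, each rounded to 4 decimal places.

Link lengths: [2.2, 4.5, 3.8]
max_reach = 2.2 + 4.5 + 3.8 = 10.5
L_max = max([2.2, 4.5, 3.8]) = 4.5
S (sum of others) = 10.5 - 4.5 = 6
min_reach = max(0, 4.5 - 6) = max(0, -1.5) = 0

Answer: 0.0000 10.5000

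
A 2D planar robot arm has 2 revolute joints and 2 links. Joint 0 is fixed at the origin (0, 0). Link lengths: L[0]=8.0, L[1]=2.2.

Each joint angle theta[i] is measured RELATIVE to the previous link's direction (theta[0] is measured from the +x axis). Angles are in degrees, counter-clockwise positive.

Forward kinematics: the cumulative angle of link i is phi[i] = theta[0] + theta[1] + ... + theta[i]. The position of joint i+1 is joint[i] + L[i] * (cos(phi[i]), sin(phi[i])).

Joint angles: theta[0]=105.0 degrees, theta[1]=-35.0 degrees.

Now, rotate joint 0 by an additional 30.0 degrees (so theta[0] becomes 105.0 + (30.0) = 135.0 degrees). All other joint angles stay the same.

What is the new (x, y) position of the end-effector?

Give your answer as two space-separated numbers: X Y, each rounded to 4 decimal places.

joint[0] = (0.0000, 0.0000)  (base)
link 0: phi[0] = 135 = 135 deg
  cos(135 deg) = -0.7071, sin(135 deg) = 0.7071
  joint[1] = (0.0000, 0.0000) + 8 * (-0.7071, 0.7071) = (0.0000 + -5.6569, 0.0000 + 5.6569) = (-5.6569, 5.6569)
link 1: phi[1] = 135 + -35 = 100 deg
  cos(100 deg) = -0.1736, sin(100 deg) = 0.9848
  joint[2] = (-5.6569, 5.6569) + 2.2 * (-0.1736, 0.9848) = (-5.6569 + -0.3820, 5.6569 + 2.1666) = (-6.0389, 7.8234)
End effector: (-6.0389, 7.8234)

Answer: -6.0389 7.8234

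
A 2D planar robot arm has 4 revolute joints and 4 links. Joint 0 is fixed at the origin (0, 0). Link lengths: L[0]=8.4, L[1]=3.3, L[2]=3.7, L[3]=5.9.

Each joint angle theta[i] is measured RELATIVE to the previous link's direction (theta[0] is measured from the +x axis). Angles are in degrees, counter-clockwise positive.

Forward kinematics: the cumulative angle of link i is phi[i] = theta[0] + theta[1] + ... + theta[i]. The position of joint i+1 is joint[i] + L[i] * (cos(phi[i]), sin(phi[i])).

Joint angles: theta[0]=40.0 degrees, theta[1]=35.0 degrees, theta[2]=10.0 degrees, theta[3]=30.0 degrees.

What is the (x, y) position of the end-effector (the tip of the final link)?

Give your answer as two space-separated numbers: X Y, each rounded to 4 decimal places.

joint[0] = (0.0000, 0.0000)  (base)
link 0: phi[0] = 40 = 40 deg
  cos(40 deg) = 0.7660, sin(40 deg) = 0.6428
  joint[1] = (0.0000, 0.0000) + 8.4 * (0.7660, 0.6428) = (0.0000 + 6.4348, 0.0000 + 5.3994) = (6.4348, 5.3994)
link 1: phi[1] = 40 + 35 = 75 deg
  cos(75 deg) = 0.2588, sin(75 deg) = 0.9659
  joint[2] = (6.4348, 5.3994) + 3.3 * (0.2588, 0.9659) = (6.4348 + 0.8541, 5.3994 + 3.1876) = (7.2889, 8.5870)
link 2: phi[2] = 40 + 35 + 10 = 85 deg
  cos(85 deg) = 0.0872, sin(85 deg) = 0.9962
  joint[3] = (7.2889, 8.5870) + 3.7 * (0.0872, 0.9962) = (7.2889 + 0.3225, 8.5870 + 3.6859) = (7.6114, 12.2729)
link 3: phi[3] = 40 + 35 + 10 + 30 = 115 deg
  cos(115 deg) = -0.4226, sin(115 deg) = 0.9063
  joint[4] = (7.6114, 12.2729) + 5.9 * (-0.4226, 0.9063) = (7.6114 + -2.4934, 12.2729 + 5.3472) = (5.1179, 17.6201)
End effector: (5.1179, 17.6201)

Answer: 5.1179 17.6201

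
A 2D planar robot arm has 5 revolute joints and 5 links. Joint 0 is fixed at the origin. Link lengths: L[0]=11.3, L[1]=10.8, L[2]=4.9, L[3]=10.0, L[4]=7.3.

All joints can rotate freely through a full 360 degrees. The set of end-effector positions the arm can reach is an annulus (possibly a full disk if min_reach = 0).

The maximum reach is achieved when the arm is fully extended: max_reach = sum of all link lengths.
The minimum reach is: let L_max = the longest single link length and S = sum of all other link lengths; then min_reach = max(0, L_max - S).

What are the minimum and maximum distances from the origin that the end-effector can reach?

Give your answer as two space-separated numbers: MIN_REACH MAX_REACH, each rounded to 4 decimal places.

Answer: 0.0000 44.3000

Derivation:
Link lengths: [11.3, 10.8, 4.9, 10.0, 7.3]
max_reach = 11.3 + 10.8 + 4.9 + 10 + 7.3 = 44.3
L_max = max([11.3, 10.8, 4.9, 10.0, 7.3]) = 11.3
S (sum of others) = 44.3 - 11.3 = 33
min_reach = max(0, 11.3 - 33) = max(0, -21.7) = 0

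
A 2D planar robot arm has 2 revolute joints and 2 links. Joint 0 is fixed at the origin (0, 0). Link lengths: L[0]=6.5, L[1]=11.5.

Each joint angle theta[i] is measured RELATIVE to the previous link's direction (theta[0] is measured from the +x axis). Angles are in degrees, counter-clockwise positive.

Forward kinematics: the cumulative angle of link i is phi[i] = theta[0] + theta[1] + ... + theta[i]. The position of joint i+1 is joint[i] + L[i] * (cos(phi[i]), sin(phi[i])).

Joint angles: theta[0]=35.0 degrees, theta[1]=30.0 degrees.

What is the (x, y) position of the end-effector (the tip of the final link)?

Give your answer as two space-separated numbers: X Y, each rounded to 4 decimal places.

joint[0] = (0.0000, 0.0000)  (base)
link 0: phi[0] = 35 = 35 deg
  cos(35 deg) = 0.8192, sin(35 deg) = 0.5736
  joint[1] = (0.0000, 0.0000) + 6.5 * (0.8192, 0.5736) = (0.0000 + 5.3245, 0.0000 + 3.7282) = (5.3245, 3.7282)
link 1: phi[1] = 35 + 30 = 65 deg
  cos(65 deg) = 0.4226, sin(65 deg) = 0.9063
  joint[2] = (5.3245, 3.7282) + 11.5 * (0.4226, 0.9063) = (5.3245 + 4.8601, 3.7282 + 10.4225) = (10.1846, 14.1508)
End effector: (10.1846, 14.1508)

Answer: 10.1846 14.1508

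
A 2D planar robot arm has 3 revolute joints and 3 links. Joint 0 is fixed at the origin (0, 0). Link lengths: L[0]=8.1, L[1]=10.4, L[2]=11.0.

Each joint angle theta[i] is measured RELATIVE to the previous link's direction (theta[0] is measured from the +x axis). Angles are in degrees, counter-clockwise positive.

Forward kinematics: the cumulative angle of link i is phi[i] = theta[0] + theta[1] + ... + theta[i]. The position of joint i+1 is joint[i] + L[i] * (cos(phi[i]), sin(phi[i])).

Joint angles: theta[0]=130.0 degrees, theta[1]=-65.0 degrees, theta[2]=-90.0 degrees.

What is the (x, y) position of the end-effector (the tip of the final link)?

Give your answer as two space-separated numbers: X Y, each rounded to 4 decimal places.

joint[0] = (0.0000, 0.0000)  (base)
link 0: phi[0] = 130 = 130 deg
  cos(130 deg) = -0.6428, sin(130 deg) = 0.7660
  joint[1] = (0.0000, 0.0000) + 8.1 * (-0.6428, 0.7660) = (0.0000 + -5.2066, 0.0000 + 6.2050) = (-5.2066, 6.2050)
link 1: phi[1] = 130 + -65 = 65 deg
  cos(65 deg) = 0.4226, sin(65 deg) = 0.9063
  joint[2] = (-5.2066, 6.2050) + 10.4 * (0.4226, 0.9063) = (-5.2066 + 4.3952, 6.2050 + 9.4256) = (-0.8113, 15.6306)
link 2: phi[2] = 130 + -65 + -90 = -25 deg
  cos(-25 deg) = 0.9063, sin(-25 deg) = -0.4226
  joint[3] = (-0.8113, 15.6306) + 11 * (0.9063, -0.4226) = (-0.8113 + 9.9694, 15.6306 + -4.6488) = (9.1580, 10.9818)
End effector: (9.1580, 10.9818)

Answer: 9.1580 10.9818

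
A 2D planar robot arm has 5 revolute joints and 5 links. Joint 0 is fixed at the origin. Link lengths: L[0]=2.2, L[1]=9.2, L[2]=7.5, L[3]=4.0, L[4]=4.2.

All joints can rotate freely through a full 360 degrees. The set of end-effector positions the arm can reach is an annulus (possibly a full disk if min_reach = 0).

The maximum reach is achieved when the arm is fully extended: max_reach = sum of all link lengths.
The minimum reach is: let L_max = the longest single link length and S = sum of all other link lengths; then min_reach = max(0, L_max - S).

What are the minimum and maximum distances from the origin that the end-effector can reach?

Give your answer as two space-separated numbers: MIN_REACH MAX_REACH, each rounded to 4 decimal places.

Link lengths: [2.2, 9.2, 7.5, 4.0, 4.2]
max_reach = 2.2 + 9.2 + 7.5 + 4 + 4.2 = 27.1
L_max = max([2.2, 9.2, 7.5, 4.0, 4.2]) = 9.2
S (sum of others) = 27.1 - 9.2 = 17.9
min_reach = max(0, 9.2 - 17.9) = max(0, -8.7) = 0

Answer: 0.0000 27.1000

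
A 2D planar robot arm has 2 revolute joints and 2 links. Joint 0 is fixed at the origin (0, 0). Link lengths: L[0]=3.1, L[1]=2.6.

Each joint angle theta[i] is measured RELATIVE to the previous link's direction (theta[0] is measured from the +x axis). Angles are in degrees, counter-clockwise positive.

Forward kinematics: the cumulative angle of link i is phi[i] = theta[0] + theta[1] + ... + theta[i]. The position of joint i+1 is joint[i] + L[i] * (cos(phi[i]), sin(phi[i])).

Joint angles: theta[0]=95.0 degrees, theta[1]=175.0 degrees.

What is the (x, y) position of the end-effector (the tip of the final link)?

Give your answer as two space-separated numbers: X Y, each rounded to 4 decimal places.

Answer: -0.2702 0.4882

Derivation:
joint[0] = (0.0000, 0.0000)  (base)
link 0: phi[0] = 95 = 95 deg
  cos(95 deg) = -0.0872, sin(95 deg) = 0.9962
  joint[1] = (0.0000, 0.0000) + 3.1 * (-0.0872, 0.9962) = (0.0000 + -0.2702, 0.0000 + 3.0882) = (-0.2702, 3.0882)
link 1: phi[1] = 95 + 175 = 270 deg
  cos(270 deg) = -0.0000, sin(270 deg) = -1.0000
  joint[2] = (-0.2702, 3.0882) + 2.6 * (-0.0000, -1.0000) = (-0.2702 + -0.0000, 3.0882 + -2.6000) = (-0.2702, 0.4882)
End effector: (-0.2702, 0.4882)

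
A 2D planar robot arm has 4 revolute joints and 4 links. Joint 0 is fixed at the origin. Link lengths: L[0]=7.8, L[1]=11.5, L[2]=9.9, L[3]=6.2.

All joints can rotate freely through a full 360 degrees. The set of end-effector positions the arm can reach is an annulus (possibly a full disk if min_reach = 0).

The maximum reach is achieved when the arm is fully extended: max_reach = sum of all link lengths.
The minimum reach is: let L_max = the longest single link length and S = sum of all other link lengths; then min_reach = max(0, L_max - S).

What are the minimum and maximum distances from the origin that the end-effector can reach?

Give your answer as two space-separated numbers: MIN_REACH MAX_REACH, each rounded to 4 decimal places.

Link lengths: [7.8, 11.5, 9.9, 6.2]
max_reach = 7.8 + 11.5 + 9.9 + 6.2 = 35.4
L_max = max([7.8, 11.5, 9.9, 6.2]) = 11.5
S (sum of others) = 35.4 - 11.5 = 23.9
min_reach = max(0, 11.5 - 23.9) = max(0, -12.4) = 0

Answer: 0.0000 35.4000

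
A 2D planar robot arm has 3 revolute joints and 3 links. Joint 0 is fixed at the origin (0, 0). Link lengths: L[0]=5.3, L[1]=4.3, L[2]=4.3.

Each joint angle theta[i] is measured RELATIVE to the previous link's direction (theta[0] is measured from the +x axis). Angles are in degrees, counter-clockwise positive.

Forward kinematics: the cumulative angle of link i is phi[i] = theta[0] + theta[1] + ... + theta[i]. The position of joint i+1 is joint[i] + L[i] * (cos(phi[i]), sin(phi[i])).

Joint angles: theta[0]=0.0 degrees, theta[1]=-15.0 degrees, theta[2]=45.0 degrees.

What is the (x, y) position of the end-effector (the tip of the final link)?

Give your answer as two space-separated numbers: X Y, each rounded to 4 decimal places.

Answer: 13.1774 1.0371

Derivation:
joint[0] = (0.0000, 0.0000)  (base)
link 0: phi[0] = 0 = 0 deg
  cos(0 deg) = 1.0000, sin(0 deg) = 0.0000
  joint[1] = (0.0000, 0.0000) + 5.3 * (1.0000, 0.0000) = (0.0000 + 5.3000, 0.0000 + 0.0000) = (5.3000, 0.0000)
link 1: phi[1] = 0 + -15 = -15 deg
  cos(-15 deg) = 0.9659, sin(-15 deg) = -0.2588
  joint[2] = (5.3000, 0.0000) + 4.3 * (0.9659, -0.2588) = (5.3000 + 4.1535, 0.0000 + -1.1129) = (9.4535, -1.1129)
link 2: phi[2] = 0 + -15 + 45 = 30 deg
  cos(30 deg) = 0.8660, sin(30 deg) = 0.5000
  joint[3] = (9.4535, -1.1129) + 4.3 * (0.8660, 0.5000) = (9.4535 + 3.7239, -1.1129 + 2.1500) = (13.1774, 1.0371)
End effector: (13.1774, 1.0371)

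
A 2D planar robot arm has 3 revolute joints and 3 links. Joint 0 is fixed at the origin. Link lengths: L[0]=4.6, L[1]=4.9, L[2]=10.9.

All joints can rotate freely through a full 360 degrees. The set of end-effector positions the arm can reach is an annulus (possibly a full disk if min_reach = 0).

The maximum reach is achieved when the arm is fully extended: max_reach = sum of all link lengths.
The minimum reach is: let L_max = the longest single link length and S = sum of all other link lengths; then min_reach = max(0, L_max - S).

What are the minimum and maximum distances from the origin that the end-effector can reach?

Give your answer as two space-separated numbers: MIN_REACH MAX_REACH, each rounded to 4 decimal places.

Answer: 1.4000 20.4000

Derivation:
Link lengths: [4.6, 4.9, 10.9]
max_reach = 4.6 + 4.9 + 10.9 = 20.4
L_max = max([4.6, 4.9, 10.9]) = 10.9
S (sum of others) = 20.4 - 10.9 = 9.5
min_reach = max(0, 10.9 - 9.5) = max(0, 1.4) = 1.4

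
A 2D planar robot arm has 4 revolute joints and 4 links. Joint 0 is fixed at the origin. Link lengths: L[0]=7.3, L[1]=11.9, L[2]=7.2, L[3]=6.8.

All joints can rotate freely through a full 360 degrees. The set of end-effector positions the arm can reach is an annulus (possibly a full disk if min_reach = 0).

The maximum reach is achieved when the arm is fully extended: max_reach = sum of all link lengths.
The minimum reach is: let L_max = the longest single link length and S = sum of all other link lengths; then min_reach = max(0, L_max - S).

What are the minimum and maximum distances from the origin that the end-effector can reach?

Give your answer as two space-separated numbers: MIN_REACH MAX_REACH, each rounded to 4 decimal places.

Answer: 0.0000 33.2000

Derivation:
Link lengths: [7.3, 11.9, 7.2, 6.8]
max_reach = 7.3 + 11.9 + 7.2 + 6.8 = 33.2
L_max = max([7.3, 11.9, 7.2, 6.8]) = 11.9
S (sum of others) = 33.2 - 11.9 = 21.3
min_reach = max(0, 11.9 - 21.3) = max(0, -9.4) = 0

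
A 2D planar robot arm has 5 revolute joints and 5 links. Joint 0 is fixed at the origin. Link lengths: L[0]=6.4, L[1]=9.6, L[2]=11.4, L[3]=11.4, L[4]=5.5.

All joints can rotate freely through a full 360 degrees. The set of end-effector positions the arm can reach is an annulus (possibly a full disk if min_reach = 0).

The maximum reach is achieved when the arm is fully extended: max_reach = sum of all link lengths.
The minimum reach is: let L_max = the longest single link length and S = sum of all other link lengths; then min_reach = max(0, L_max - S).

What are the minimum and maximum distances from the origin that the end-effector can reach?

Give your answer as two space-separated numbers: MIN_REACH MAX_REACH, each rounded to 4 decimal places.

Link lengths: [6.4, 9.6, 11.4, 11.4, 5.5]
max_reach = 6.4 + 9.6 + 11.4 + 11.4 + 5.5 = 44.3
L_max = max([6.4, 9.6, 11.4, 11.4, 5.5]) = 11.4
S (sum of others) = 44.3 - 11.4 = 32.9
min_reach = max(0, 11.4 - 32.9) = max(0, -21.5) = 0

Answer: 0.0000 44.3000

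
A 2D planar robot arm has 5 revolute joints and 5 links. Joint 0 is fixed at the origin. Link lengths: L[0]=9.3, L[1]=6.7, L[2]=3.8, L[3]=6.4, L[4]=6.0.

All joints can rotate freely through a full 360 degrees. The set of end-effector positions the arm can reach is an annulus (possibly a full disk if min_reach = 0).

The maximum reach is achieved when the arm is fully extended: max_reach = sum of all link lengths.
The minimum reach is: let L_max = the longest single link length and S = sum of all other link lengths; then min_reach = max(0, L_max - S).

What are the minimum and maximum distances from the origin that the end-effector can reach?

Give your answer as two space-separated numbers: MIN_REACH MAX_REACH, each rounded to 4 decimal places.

Link lengths: [9.3, 6.7, 3.8, 6.4, 6.0]
max_reach = 9.3 + 6.7 + 3.8 + 6.4 + 6 = 32.2
L_max = max([9.3, 6.7, 3.8, 6.4, 6.0]) = 9.3
S (sum of others) = 32.2 - 9.3 = 22.9
min_reach = max(0, 9.3 - 22.9) = max(0, -13.6) = 0

Answer: 0.0000 32.2000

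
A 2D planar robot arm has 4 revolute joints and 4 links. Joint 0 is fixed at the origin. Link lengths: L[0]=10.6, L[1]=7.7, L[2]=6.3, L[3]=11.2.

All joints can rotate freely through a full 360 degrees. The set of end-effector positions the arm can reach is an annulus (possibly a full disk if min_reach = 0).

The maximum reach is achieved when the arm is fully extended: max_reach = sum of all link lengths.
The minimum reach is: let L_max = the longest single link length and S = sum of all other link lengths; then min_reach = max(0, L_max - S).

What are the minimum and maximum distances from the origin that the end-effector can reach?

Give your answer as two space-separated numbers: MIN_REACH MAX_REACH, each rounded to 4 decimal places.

Answer: 0.0000 35.8000

Derivation:
Link lengths: [10.6, 7.7, 6.3, 11.2]
max_reach = 10.6 + 7.7 + 6.3 + 11.2 = 35.8
L_max = max([10.6, 7.7, 6.3, 11.2]) = 11.2
S (sum of others) = 35.8 - 11.2 = 24.6
min_reach = max(0, 11.2 - 24.6) = max(0, -13.4) = 0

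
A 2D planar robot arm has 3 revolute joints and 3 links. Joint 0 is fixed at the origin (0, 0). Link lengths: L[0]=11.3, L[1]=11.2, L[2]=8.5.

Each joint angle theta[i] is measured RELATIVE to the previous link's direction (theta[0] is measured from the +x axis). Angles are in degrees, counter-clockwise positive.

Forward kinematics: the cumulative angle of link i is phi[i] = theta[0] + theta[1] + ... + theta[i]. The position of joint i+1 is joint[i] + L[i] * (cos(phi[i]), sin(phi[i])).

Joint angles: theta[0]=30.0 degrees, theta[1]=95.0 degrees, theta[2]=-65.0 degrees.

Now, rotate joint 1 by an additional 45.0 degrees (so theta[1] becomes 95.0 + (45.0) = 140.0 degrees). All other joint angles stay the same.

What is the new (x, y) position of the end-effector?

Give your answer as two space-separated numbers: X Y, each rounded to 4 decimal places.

Answer: -3.4437 15.8052

Derivation:
joint[0] = (0.0000, 0.0000)  (base)
link 0: phi[0] = 30 = 30 deg
  cos(30 deg) = 0.8660, sin(30 deg) = 0.5000
  joint[1] = (0.0000, 0.0000) + 11.3 * (0.8660, 0.5000) = (0.0000 + 9.7861, 0.0000 + 5.6500) = (9.7861, 5.6500)
link 1: phi[1] = 30 + 140 = 170 deg
  cos(170 deg) = -0.9848, sin(170 deg) = 0.1736
  joint[2] = (9.7861, 5.6500) + 11.2 * (-0.9848, 0.1736) = (9.7861 + -11.0298, 5.6500 + 1.9449) = (-1.2438, 7.5949)
link 2: phi[2] = 30 + 140 + -65 = 105 deg
  cos(105 deg) = -0.2588, sin(105 deg) = 0.9659
  joint[3] = (-1.2438, 7.5949) + 8.5 * (-0.2588, 0.9659) = (-1.2438 + -2.2000, 7.5949 + 8.2104) = (-3.4437, 15.8052)
End effector: (-3.4437, 15.8052)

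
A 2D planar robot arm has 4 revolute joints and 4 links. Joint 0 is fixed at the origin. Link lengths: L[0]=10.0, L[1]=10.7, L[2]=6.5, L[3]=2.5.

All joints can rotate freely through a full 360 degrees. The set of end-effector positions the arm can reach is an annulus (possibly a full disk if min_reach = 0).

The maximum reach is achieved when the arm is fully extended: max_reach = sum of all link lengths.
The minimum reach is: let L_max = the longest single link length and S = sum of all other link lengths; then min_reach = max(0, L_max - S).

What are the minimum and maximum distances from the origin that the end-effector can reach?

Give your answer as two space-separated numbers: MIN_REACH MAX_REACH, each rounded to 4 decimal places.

Answer: 0.0000 29.7000

Derivation:
Link lengths: [10.0, 10.7, 6.5, 2.5]
max_reach = 10 + 10.7 + 6.5 + 2.5 = 29.7
L_max = max([10.0, 10.7, 6.5, 2.5]) = 10.7
S (sum of others) = 29.7 - 10.7 = 19
min_reach = max(0, 10.7 - 19) = max(0, -8.3) = 0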